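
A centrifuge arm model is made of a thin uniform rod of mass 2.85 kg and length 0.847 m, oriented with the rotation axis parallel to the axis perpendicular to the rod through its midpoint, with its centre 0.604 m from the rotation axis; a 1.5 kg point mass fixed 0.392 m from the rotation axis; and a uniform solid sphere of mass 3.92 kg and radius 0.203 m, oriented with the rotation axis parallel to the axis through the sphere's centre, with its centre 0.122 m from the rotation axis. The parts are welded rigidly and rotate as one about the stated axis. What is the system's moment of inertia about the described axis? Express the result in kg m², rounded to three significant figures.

1.56

Thin rod: I_cm = (1/12)ML² = (1/12)(2.85)(0.847)² = 0.17038 kg m²; centre at d = 0.604 m, so I = I_cm + Md² gives I = 0.17038 + (2.85)(0.604)² = 1.2101 kg m².
Point mass: I_cm = 0; centre at d = 0.392 m, so I = I_cm + Md² gives I = 0 + (1.5)(0.392)² = 0.2305 kg m².
Solid sphere: I_cm = (2/5)MR² = (2/5)(3.92)(0.203)² = 0.064616 kg m²; centre at d = 0.122 m, so I = I_cm + Md² gives I = 0.064616 + (3.92)(0.122)² = 0.12296 kg m².
Total I = 1.2101 + 0.2305 + 0.12296 = 1.5636 kg m².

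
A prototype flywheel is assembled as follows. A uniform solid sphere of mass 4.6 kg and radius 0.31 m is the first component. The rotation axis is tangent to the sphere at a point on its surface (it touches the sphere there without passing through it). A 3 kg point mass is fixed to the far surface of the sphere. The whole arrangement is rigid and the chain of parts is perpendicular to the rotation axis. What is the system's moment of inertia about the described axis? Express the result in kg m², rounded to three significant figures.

1.77

Solid sphere: I_cm = (2/5)MR² = (2/5)(4.6)(0.31)² = 0.17682 kg m²; centre at d = 0.31 m, so the parallel axis theorem gives I = 0.17682 + (4.6)(0.31)² = 0.61888 kg m².
Point mass: I_cm = 0; centre at d = 0.31 + 0.31 = 0.62 m, so the parallel axis theorem gives I = 0 + (3)(0.62)² = 1.1532 kg m².
Total I = 0.61888 + 1.1532 = 1.7721 kg m².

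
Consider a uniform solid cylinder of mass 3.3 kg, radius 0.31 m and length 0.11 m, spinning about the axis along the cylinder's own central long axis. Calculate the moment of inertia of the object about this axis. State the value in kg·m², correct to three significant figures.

0.159

I_cm = (1/2)MR² = (1/2)(3.3)(0.31)² = 0.15857 kg·m²; axis through the centre, so I = 0.15857 kg·m².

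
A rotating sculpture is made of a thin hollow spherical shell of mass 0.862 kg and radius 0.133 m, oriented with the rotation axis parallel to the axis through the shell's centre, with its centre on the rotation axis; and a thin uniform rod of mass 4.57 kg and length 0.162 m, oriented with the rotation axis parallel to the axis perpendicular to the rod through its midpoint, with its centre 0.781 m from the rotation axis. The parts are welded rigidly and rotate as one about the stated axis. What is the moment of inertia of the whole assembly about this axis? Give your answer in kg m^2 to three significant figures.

Spherical shell: I_cm = (2/3)MR² = (2/3)(0.862)(0.133)² = 0.010165 kg m^2; axis through the centre, so I = 0.010165 kg m^2.
Thin rod: I_cm = (1/12)ML² = (1/12)(4.57)(0.162)² = 0.0099946 kg m^2; centre at d = 0.781 m, so I = I_cm + Md² gives I = 0.0099946 + (4.57)(0.781)² = 2.7975 kg m^2.
Total I = 0.010165 + 2.7975 = 2.8077 kg m^2.

2.81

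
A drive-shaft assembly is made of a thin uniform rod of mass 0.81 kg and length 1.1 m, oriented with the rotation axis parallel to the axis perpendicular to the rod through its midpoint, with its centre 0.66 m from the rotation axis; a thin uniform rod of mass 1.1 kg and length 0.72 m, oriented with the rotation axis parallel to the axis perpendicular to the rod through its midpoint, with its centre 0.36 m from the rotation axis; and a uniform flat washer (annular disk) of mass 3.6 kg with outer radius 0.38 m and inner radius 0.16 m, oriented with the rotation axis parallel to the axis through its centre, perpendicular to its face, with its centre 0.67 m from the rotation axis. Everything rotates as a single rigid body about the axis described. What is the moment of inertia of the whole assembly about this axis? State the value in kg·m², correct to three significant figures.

2.55

Thin rod: I_cm = (1/12)ML² = (1/12)(0.81)(1.1)² = 0.081675 kg·m²; centre at d = 0.66 m, so the parallel axis theorem gives I = 0.081675 + (0.81)(0.66)² = 0.43451 kg·m².
Thin rod: I_cm = (1/12)ML² = (1/12)(1.1)(0.72)² = 0.04752 kg·m²; centre at d = 0.36 m, so the parallel axis theorem gives I = 0.04752 + (1.1)(0.36)² = 0.19008 kg·m².
Annular disk: I_cm = (1/2)M(R²+r²) = (1/2)(3.6)[(0.38)² + (0.16)²] = 0.306 kg·m²; centre at d = 0.67 m, so the parallel axis theorem gives I = 0.306 + (3.6)(0.67)² = 1.922 kg·m².
Total I = 0.43451 + 0.19008 + 1.922 = 2.5466 kg·m².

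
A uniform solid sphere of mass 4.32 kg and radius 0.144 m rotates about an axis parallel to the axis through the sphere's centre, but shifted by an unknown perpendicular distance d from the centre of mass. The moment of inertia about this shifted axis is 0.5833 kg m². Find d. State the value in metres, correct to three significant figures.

0.356

About the centre-of-mass axis, I_cm = (2/5)MR² = (2/5)(4.32)(0.144)² = 0.035832 kg m².
Parallel axis theorem: I = I_cm + Md², so Md² = 0.5833 − 0.035832 = 0.54747 kg m².
d = √(0.54747 / 4.32) = 0.35599 m.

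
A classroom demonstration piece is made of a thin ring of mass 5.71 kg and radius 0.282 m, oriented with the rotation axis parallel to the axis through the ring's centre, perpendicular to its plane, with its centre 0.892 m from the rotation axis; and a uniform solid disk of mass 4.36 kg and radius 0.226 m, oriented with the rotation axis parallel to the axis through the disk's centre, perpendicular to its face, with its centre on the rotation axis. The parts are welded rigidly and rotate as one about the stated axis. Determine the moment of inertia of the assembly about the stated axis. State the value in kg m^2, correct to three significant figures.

5.11

Thin ring: I_cm = MR² = (5.71)(0.282)² = 0.45408 kg m^2; centre at d = 0.892 m, so the parallel axis theorem gives I = 0.45408 + (5.71)(0.892)² = 4.9973 kg m^2.
Solid disk: I_cm = (1/2)MR² = (1/2)(4.36)(0.226)² = 0.11135 kg m^2; axis through the centre, so I = 0.11135 kg m^2.
Total I = 4.9973 + 0.11135 = 5.1087 kg m^2.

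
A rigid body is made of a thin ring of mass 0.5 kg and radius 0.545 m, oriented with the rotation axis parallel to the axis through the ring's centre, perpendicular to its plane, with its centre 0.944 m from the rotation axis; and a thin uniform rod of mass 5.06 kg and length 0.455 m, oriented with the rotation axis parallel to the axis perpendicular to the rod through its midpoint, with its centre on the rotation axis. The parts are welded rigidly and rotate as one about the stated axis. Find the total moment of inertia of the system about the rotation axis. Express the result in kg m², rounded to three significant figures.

Thin ring: I_cm = MR² = (0.5)(0.545)² = 0.14851 kg m²; centre at d = 0.944 m, so the parallel axis theorem gives I = 0.14851 + (0.5)(0.944)² = 0.59408 kg m².
Thin rod: I_cm = (1/12)ML² = (1/12)(5.06)(0.455)² = 0.087296 kg m²; axis through the centre, so I = 0.087296 kg m².
Total I = 0.59408 + 0.087296 = 0.68138 kg m².

0.681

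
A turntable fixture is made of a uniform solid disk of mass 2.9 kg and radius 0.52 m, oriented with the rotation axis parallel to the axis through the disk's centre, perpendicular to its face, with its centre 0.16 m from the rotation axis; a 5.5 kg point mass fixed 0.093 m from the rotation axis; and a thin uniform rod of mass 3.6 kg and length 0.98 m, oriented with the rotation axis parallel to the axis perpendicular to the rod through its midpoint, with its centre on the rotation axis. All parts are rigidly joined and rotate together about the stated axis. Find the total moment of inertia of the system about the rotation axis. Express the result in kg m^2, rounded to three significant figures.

0.802

Solid disk: I_cm = (1/2)MR² = (1/2)(2.9)(0.52)² = 0.39208 kg m^2; centre at d = 0.16 m, so I = I_cm + Md² gives I = 0.39208 + (2.9)(0.16)² = 0.46632 kg m^2.
Point mass: I_cm = 0; centre at d = 0.093 m, so I = I_cm + Md² gives I = 0 + (5.5)(0.093)² = 0.04757 kg m^2.
Thin rod: I_cm = (1/12)ML² = (1/12)(3.6)(0.98)² = 0.28812 kg m^2; axis through the centre, so I = 0.28812 kg m^2.
Total I = 0.46632 + 0.04757 + 0.28812 = 0.80201 kg m^2.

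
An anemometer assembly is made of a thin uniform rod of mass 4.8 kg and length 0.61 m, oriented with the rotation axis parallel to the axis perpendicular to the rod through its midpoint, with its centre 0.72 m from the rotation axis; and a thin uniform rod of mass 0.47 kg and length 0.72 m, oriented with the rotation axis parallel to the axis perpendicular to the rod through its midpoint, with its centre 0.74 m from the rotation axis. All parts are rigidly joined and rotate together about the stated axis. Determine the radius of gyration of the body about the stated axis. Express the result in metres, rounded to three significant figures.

0.744

Thin rod: I_cm = (1/12)ML² = (1/12)(4.8)(0.61)² = 0.14884 kg m²; centre at d = 0.72 m, so I = I_cm + Md² gives I = 0.14884 + (4.8)(0.72)² = 2.6372 kg m².
Thin rod: I_cm = (1/12)ML² = (1/12)(0.47)(0.72)² = 0.020304 kg m²; centre at d = 0.74 m, so I = I_cm + Md² gives I = 0.020304 + (0.47)(0.74)² = 0.27768 kg m².
Total I = 2.9148 kg m²; total mass M = 5.27 kg.
k = √(I/M) = √(2.9148/5.27) = 0.74371 m.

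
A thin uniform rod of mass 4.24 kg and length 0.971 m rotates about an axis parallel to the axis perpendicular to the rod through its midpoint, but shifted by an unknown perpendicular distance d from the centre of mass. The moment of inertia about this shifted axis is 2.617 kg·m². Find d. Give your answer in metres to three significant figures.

About the centre-of-mass axis, I_cm = (1/12)ML² = (1/12)(4.24)(0.971)² = 0.33314 kg·m².
Parallel axis theorem: I = I_cm + Md², so Md² = 2.617 − 0.33314 = 2.2839 kg·m².
d = √(2.2839 / 4.24) = 0.73393 m.

0.734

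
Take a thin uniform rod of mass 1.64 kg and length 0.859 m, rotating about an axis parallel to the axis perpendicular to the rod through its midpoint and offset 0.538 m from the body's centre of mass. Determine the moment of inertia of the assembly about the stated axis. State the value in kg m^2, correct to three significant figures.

0.576

I_cm = (1/12)ML² = (1/12)(1.64)(0.859)² = 0.10084 kg m^2; centre at d = 0.538 m, so the parallel axis theorem gives I = 0.10084 + (1.64)(0.538)² = 0.57553 kg m^2.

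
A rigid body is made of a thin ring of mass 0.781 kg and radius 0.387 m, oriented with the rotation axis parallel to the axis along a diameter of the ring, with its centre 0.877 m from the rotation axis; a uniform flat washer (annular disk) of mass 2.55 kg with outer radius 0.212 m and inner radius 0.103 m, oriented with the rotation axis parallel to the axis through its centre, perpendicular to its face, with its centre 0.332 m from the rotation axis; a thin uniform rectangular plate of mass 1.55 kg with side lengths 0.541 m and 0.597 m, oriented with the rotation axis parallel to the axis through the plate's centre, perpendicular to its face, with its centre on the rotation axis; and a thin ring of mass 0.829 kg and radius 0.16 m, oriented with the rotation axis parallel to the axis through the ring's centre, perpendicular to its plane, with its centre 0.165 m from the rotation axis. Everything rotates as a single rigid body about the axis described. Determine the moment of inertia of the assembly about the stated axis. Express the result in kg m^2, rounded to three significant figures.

1.14

Thin ring: I_cm = (1/2)MR² = (1/2)(0.781)(0.387)² = 0.058485 kg m^2; centre at d = 0.877 m, so the parallel axis theorem gives I = 0.058485 + (0.781)(0.877)² = 0.65917 kg m^2.
Annular disk: I_cm = (1/2)M(R²+r²) = (1/2)(2.55)[(0.212)² + (0.103)²] = 0.07083 kg m^2; centre at d = 0.332 m, so the parallel axis theorem gives I = 0.07083 + (2.55)(0.332)² = 0.3519 kg m^2.
Rectangular plate: I_cm = (1/12)M(a²+b²) = (1/12)(1.55)[(0.541)² + (0.597)²] = 0.083841 kg m^2; axis through the centre, so I = 0.083841 kg m^2.
Thin ring: I_cm = MR² = (0.829)(0.16)² = 0.021222 kg m^2; centre at d = 0.165 m, so the parallel axis theorem gives I = 0.021222 + (0.829)(0.165)² = 0.043792 kg m^2.
Total I = 0.65917 + 0.3519 + 0.083841 + 0.043792 = 1.1387 kg m^2.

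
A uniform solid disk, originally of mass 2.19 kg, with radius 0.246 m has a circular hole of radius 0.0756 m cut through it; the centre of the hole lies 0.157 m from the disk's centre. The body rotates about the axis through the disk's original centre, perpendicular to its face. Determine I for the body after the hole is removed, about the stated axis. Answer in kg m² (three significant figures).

0.0606

Unpierced body about its centre: I₀ = (1/2)MR² = (1/2)(2.19)(0.246)² = 0.066265 kg m².
The removed disk has mass m = M·(r/R)² = (2.19)(0.0756/0.246)² = 0.20683 kg (same uniform areal density).
Its moment of inertia about the rotation axis (parallel-axis theorem): I_hole = (1/2)mr² + md² = (1/2)(0.20683)(0.0756)² + (0.20683)(0.157)² = 0.0056893 kg m².
Treating the hole as negative mass, I = I₀ − I_hole = 0.066265 − 0.0056893 = 0.060576 kg m².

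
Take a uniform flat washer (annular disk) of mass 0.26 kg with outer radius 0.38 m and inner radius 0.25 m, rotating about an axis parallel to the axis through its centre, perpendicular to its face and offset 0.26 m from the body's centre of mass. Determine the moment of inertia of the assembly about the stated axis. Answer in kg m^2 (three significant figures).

0.0445

I_cm = (1/2)M(R²+r²) = (1/2)(0.26)[(0.38)² + (0.25)²] = 0.026897 kg m^2; centre at d = 0.26 m, so the parallel axis theorem gives I = 0.026897 + (0.26)(0.26)² = 0.044473 kg m^2.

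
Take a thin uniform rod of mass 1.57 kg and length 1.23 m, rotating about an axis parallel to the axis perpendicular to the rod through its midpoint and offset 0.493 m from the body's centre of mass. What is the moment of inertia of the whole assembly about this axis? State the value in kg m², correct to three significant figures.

I_cm = (1/12)ML² = (1/12)(1.57)(1.23)² = 0.19794 kg m²; centre at d = 0.493 m, so the parallel axis theorem gives I = 0.19794 + (1.57)(0.493)² = 0.57952 kg m².

0.580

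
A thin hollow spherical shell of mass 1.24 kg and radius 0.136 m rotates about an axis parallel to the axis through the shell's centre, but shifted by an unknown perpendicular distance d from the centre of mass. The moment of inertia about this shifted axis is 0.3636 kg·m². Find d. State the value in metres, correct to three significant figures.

0.530

About the centre-of-mass axis, I_cm = (2/3)MR² = (2/3)(1.24)(0.136)² = 0.01529 kg·m².
Parallel axis theorem: I = I_cm + Md², so Md² = 0.3636 − 0.01529 = 0.34831 kg·m².
d = √(0.34831 / 1.24) = 0.53 m.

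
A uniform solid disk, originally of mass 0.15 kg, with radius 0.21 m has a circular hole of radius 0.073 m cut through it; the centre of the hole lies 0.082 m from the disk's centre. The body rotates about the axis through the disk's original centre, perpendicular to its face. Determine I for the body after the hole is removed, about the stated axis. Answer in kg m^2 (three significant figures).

Unpierced body about its centre: I₀ = (1/2)MR² = (1/2)(0.15)(0.21)² = 0.0033075 kg m^2.
The removed disk has mass m = M·(r/R)² = (0.15)(0.073/0.21)² = 0.018126 kg (same uniform areal density).
Its moment of inertia about the rotation axis (parallel-axis theorem): I_hole = (1/2)mr² + md² = (1/2)(0.018126)(0.073)² + (0.018126)(0.082)² = 0.00017017 kg m^2.
Treating the hole as negative mass, I = I₀ − I_hole = 0.0033075 − 0.00017017 = 0.0031373 kg m^2.

0.00314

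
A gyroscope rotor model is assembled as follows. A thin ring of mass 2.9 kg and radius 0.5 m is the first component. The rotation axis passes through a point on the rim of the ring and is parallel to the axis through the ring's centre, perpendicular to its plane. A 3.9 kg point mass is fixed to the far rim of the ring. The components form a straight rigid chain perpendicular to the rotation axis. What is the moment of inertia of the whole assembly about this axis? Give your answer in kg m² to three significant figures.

Thin ring: I_cm = MR² = (2.9)(0.5)² = 0.725 kg m²; centre at d = 0.5 m, so I = I_cm + Md² gives I = 0.725 + (2.9)(0.5)² = 1.45 kg m².
Point mass: I_cm = 0; centre at d = 0.5 + 0.5 = 1 m, so I = I_cm + Md² gives I = 0 + (3.9)(1)² = 3.9 kg m².
Total I = 1.45 + 3.9 = 5.35 kg m².

5.35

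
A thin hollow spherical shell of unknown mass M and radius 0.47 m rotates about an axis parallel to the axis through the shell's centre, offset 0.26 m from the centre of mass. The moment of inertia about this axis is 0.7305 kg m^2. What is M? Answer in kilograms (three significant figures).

3.40

I = I_cm + Md² = (2/3)MR² + Md² = M·[0.666667·(0.47)² + (0.26)²] = M·0.21487.
So M = 0.7305 / 0.21487 = 3.3998 kg.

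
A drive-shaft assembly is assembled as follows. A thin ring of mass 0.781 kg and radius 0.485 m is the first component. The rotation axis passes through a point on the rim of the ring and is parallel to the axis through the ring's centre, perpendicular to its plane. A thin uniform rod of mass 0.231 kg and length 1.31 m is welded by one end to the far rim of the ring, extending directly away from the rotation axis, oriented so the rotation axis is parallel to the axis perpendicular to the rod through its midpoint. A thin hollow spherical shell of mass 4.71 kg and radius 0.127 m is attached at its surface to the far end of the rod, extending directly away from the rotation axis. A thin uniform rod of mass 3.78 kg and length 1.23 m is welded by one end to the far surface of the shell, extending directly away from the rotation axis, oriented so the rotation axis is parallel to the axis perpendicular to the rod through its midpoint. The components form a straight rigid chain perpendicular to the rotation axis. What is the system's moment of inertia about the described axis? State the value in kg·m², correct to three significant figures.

66.3

Thin ring: I_cm = MR² = (0.781)(0.485)² = 0.18371 kg·m²; centre at d = 0.485 m, so I = I_cm + Md² gives I = 0.18371 + (0.781)(0.485)² = 0.36742 kg·m².
Thin rod: I_cm = (1/12)ML² = (1/12)(0.231)(1.31)² = 0.033035 kg·m²; centre at d = 0.485 + 0.485 + 0.655 = 1.625 m, so I = I_cm + Md² gives I = 0.033035 + (0.231)(1.625)² = 0.64302 kg·m².
Spherical shell: I_cm = (2/3)MR² = (2/3)(4.71)(0.127)² = 0.050645 kg·m²; centre at d = 0.485 + 0.485 + 0.655 + 0.655 + 0.127 = 2.407 m, so I = I_cm + Md² gives I = 0.050645 + (4.71)(2.407)² = 27.339 kg·m².
Thin rod: I_cm = (1/12)ML² = (1/12)(3.78)(1.23)² = 0.47656 kg·m²; centre at d = 0.485 + 0.485 + 0.655 + 0.655 + 0.127 + 0.127 + 0.615 = 3.149 m, so I = I_cm + Md² gives I = 0.47656 + (3.78)(3.149)² = 37.96 kg·m².
Total I = 0.36742 + 0.64302 + 27.339 + 37.96 = 66.309 kg·m².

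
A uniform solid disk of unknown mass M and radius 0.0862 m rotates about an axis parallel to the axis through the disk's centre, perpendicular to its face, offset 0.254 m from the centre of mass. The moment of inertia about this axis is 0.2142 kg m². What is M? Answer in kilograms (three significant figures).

3.14

I = I_cm + Md² = (1/2)MR² + Md² = M·[0.5·(0.0862)² + (0.254)²] = M·0.068231.
So M = 0.2142 / 0.068231 = 3.1393 kg.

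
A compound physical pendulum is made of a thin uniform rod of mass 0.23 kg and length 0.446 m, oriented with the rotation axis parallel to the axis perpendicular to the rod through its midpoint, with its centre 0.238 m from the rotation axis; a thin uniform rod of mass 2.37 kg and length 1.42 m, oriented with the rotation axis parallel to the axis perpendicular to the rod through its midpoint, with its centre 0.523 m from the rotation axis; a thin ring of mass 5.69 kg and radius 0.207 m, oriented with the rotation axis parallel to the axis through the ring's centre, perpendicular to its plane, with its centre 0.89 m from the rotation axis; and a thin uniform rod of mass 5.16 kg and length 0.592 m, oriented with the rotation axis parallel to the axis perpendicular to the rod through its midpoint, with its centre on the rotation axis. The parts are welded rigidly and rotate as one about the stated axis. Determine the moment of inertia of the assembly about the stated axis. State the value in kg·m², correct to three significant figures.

5.96

Thin rod: I_cm = (1/12)ML² = (1/12)(0.23)(0.446)² = 0.0038126 kg·m²; centre at d = 0.238 m, so the parallel axis theorem gives I = 0.0038126 + (0.23)(0.238)² = 0.016841 kg·m².
Thin rod: I_cm = (1/12)ML² = (1/12)(2.37)(1.42)² = 0.39824 kg·m²; centre at d = 0.523 m, so the parallel axis theorem gives I = 0.39824 + (2.37)(0.523)² = 1.0465 kg·m².
Thin ring: I_cm = MR² = (5.69)(0.207)² = 0.24381 kg·m²; centre at d = 0.89 m, so the parallel axis theorem gives I = 0.24381 + (5.69)(0.89)² = 4.7509 kg·m².
Thin rod: I_cm = (1/12)ML² = (1/12)(5.16)(0.592)² = 0.1507 kg·m²; axis through the centre, so I = 0.1507 kg·m².
Total I = 0.016841 + 1.0465 + 4.7509 + 0.1507 = 5.9649 kg·m².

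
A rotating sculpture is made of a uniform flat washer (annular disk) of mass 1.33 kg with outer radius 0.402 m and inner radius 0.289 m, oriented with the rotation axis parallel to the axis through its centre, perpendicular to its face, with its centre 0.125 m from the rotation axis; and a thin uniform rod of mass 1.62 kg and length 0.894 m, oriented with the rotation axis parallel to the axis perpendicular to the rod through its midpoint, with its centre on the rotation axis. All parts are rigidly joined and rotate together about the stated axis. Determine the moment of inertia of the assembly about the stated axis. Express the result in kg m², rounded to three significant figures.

Annular disk: I_cm = (1/2)M(R²+r²) = (1/2)(1.33)[(0.402)² + (0.289)²] = 0.16301 kg m²; centre at d = 0.125 m, so I = I_cm + Md² gives I = 0.16301 + (1.33)(0.125)² = 0.18379 kg m².
Thin rod: I_cm = (1/12)ML² = (1/12)(1.62)(0.894)² = 0.1079 kg m²; axis through the centre, so I = 0.1079 kg m².
Total I = 0.18379 + 0.1079 = 0.29169 kg m².

0.292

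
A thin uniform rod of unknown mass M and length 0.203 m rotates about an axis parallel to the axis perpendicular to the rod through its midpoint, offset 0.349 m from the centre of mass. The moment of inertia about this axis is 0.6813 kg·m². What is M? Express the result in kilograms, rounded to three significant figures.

I = I_cm + Md² = (1/12)ML² + Md² = M·[0.0833333·(0.203)² + (0.349)²] = M·0.12524.
So M = 0.6813 / 0.12524 = 5.4402 kg.

5.44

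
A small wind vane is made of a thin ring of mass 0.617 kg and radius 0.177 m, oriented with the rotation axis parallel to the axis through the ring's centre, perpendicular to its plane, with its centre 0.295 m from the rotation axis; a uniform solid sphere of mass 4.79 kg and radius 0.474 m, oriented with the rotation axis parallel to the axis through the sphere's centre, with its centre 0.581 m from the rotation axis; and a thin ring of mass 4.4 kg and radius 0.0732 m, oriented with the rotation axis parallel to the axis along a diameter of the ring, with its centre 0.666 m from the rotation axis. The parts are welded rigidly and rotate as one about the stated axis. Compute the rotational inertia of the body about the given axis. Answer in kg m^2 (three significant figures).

Thin ring: I_cm = MR² = (0.617)(0.177)² = 0.01933 kg m^2; centre at d = 0.295 m, so the parallel axis theorem gives I = 0.01933 + (0.617)(0.295)² = 0.073024 kg m^2.
Solid sphere: I_cm = (2/5)MR² = (2/5)(4.79)(0.474)² = 0.43048 kg m^2; centre at d = 0.581 m, so the parallel axis theorem gives I = 0.43048 + (4.79)(0.581)² = 2.0474 kg m^2.
Thin ring: I_cm = (1/2)MR² = (1/2)(4.4)(0.0732)² = 0.011788 kg m^2; centre at d = 0.666 m, so the parallel axis theorem gives I = 0.011788 + (4.4)(0.666)² = 1.9634 kg m^2.
Total I = 0.073024 + 2.0474 + 1.9634 = 4.0839 kg m^2.

4.08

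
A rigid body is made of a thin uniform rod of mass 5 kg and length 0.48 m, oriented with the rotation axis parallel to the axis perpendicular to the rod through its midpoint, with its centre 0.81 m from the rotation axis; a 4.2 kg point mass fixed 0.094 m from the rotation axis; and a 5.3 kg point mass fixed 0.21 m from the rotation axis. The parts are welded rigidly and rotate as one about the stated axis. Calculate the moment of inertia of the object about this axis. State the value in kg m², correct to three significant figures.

Thin rod: I_cm = (1/12)ML² = (1/12)(5)(0.48)² = 0.096 kg m²; centre at d = 0.81 m, so the parallel axis theorem gives I = 0.096 + (5)(0.81)² = 3.3765 kg m².
Point mass: I_cm = 0; centre at d = 0.094 m, so the parallel axis theorem gives I = 0 + (4.2)(0.094)² = 0.037111 kg m².
Point mass: I_cm = 0; centre at d = 0.21 m, so the parallel axis theorem gives I = 0 + (5.3)(0.21)² = 0.23373 kg m².
Total I = 3.3765 + 0.037111 + 0.23373 = 3.6473 kg m².

3.65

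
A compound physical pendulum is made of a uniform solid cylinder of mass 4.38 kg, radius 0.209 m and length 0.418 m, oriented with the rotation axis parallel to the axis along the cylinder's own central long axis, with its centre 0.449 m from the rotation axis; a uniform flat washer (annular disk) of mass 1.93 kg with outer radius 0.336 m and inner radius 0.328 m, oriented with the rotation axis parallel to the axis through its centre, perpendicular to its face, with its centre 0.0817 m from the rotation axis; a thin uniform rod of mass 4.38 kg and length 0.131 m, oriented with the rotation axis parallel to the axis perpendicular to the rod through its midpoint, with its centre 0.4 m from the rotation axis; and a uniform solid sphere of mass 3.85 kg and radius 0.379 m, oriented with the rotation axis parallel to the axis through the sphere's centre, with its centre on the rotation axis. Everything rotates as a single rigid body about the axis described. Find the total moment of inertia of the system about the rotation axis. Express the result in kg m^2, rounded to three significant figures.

2.13

Solid cylinder: I_cm = (1/2)MR² = (1/2)(4.38)(0.209)² = 0.095661 kg m^2; centre at d = 0.449 m, so the parallel axis theorem gives I = 0.095661 + (4.38)(0.449)² = 0.97867 kg m^2.
Annular disk: I_cm = (1/2)M(R²+r²) = (1/2)(1.93)[(0.336)² + (0.328)²] = 0.21276 kg m^2; centre at d = 0.0817 m, so the parallel axis theorem gives I = 0.21276 + (1.93)(0.0817)² = 0.22565 kg m^2.
Thin rod: I_cm = (1/12)ML² = (1/12)(4.38)(0.131)² = 0.0062638 kg m^2; centre at d = 0.4 m, so the parallel axis theorem gives I = 0.0062638 + (4.38)(0.4)² = 0.70706 kg m^2.
Solid sphere: I_cm = (2/5)MR² = (2/5)(3.85)(0.379)² = 0.22121 kg m^2; axis through the centre, so I = 0.22121 kg m^2.
Total I = 0.97867 + 0.22565 + 0.70706 + 0.22121 = 2.1326 kg m^2.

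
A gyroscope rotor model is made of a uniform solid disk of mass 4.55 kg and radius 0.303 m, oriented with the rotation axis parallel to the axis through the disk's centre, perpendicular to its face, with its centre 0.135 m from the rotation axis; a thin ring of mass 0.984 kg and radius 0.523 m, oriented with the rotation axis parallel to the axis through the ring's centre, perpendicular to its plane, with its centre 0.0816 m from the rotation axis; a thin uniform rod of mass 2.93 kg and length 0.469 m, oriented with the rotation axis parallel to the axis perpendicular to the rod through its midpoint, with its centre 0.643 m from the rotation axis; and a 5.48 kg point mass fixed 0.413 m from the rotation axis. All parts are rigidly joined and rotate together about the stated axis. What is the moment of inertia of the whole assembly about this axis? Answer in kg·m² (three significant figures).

Solid disk: I_cm = (1/2)MR² = (1/2)(4.55)(0.303)² = 0.20887 kg·m²; centre at d = 0.135 m, so I = I_cm + Md² gives I = 0.20887 + (4.55)(0.135)² = 0.29179 kg·m².
Thin ring: I_cm = MR² = (0.984)(0.523)² = 0.26915 kg·m²; centre at d = 0.0816 m, so I = I_cm + Md² gives I = 0.26915 + (0.984)(0.0816)² = 0.2757 kg·m².
Thin rod: I_cm = (1/12)ML² = (1/12)(2.93)(0.469)² = 0.053707 kg·m²; centre at d = 0.643 m, so I = I_cm + Md² gives I = 0.053707 + (2.93)(0.643)² = 1.2651 kg·m².
Point mass: I_cm = 0; centre at d = 0.413 m, so I = I_cm + Md² gives I = 0 + (5.48)(0.413)² = 0.93472 kg·m².
Total I = 0.29179 + 0.2757 + 1.2651 + 0.93472 = 2.7673 kg·m².

2.77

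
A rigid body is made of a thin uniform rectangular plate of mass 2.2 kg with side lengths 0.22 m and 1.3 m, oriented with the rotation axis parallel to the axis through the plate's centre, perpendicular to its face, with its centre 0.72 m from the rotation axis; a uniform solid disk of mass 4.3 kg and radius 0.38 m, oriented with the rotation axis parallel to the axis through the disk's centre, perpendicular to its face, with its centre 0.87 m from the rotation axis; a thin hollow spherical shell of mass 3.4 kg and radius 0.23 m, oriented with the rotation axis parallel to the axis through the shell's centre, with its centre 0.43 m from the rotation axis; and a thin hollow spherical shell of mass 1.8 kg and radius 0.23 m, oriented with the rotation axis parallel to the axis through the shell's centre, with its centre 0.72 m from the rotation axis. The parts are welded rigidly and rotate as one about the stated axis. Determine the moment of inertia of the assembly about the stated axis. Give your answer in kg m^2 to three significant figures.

6.77

Rectangular plate: I_cm = (1/12)M(a²+b²) = (1/12)(2.2)[(0.22)² + (1.3)²] = 0.31871 kg m^2; centre at d = 0.72 m, so the parallel axis theorem gives I = 0.31871 + (2.2)(0.72)² = 1.4592 kg m^2.
Solid disk: I_cm = (1/2)MR² = (1/2)(4.3)(0.38)² = 0.31046 kg m^2; centre at d = 0.87 m, so the parallel axis theorem gives I = 0.31046 + (4.3)(0.87)² = 3.5651 kg m^2.
Spherical shell: I_cm = (2/3)MR² = (2/3)(3.4)(0.23)² = 0.11991 kg m^2; centre at d = 0.43 m, so the parallel axis theorem gives I = 0.11991 + (3.4)(0.43)² = 0.74857 kg m^2.
Spherical shell: I_cm = (2/3)MR² = (2/3)(1.8)(0.23)² = 0.06348 kg m^2; centre at d = 0.72 m, so the parallel axis theorem gives I = 0.06348 + (1.8)(0.72)² = 0.9966 kg m^2.
Total I = 1.4592 + 3.5651 + 0.74857 + 0.9966 = 6.7695 kg m^2.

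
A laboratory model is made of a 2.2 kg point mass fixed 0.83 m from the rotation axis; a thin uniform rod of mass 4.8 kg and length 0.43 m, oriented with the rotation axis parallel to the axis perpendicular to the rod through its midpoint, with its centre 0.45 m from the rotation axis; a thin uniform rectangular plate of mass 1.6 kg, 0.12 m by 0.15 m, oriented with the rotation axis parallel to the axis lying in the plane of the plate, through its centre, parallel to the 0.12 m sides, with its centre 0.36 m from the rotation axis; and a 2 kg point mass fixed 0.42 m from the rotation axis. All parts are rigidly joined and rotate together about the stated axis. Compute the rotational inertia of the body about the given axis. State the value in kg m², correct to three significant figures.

3.12

Point mass: I_cm = 0; centre at d = 0.83 m, so the parallel axis theorem gives I = 0 + (2.2)(0.83)² = 1.5156 kg m².
Thin rod: I_cm = (1/12)ML² = (1/12)(4.8)(0.43)² = 0.07396 kg m²; centre at d = 0.45 m, so the parallel axis theorem gives I = 0.07396 + (4.8)(0.45)² = 1.046 kg m².
Rectangular plate: I_cm = (1/12)Mb² = (1/12)(1.6)(0.15)² = 0.003 kg m²; centre at d = 0.36 m, so the parallel axis theorem gives I = 0.003 + (1.6)(0.36)² = 0.21036 kg m².
Point mass: I_cm = 0; centre at d = 0.42 m, so the parallel axis theorem gives I = 0 + (2)(0.42)² = 0.3528 kg m².
Total I = 1.5156 + 1.046 + 0.21036 + 0.3528 = 3.1247 kg m².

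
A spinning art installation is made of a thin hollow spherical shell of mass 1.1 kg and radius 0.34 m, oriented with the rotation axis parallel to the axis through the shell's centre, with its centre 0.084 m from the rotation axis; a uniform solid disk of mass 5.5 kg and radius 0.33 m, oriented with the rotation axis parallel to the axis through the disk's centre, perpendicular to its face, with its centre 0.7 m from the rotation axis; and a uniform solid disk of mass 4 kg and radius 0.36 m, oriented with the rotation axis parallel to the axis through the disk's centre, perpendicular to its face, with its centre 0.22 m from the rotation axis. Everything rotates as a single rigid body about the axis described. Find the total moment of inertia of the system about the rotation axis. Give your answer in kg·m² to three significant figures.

Spherical shell: I_cm = (2/3)MR² = (2/3)(1.1)(0.34)² = 0.084773 kg·m²; centre at d = 0.084 m, so the parallel axis theorem gives I = 0.084773 + (1.1)(0.084)² = 0.092535 kg·m².
Solid disk: I_cm = (1/2)MR² = (1/2)(5.5)(0.33)² = 0.29948 kg·m²; centre at d = 0.7 m, so the parallel axis theorem gives I = 0.29948 + (5.5)(0.7)² = 2.9945 kg·m².
Solid disk: I_cm = (1/2)MR² = (1/2)(4)(0.36)² = 0.2592 kg·m²; centre at d = 0.22 m, so the parallel axis theorem gives I = 0.2592 + (4)(0.22)² = 0.4528 kg·m².
Total I = 0.092535 + 2.9945 + 0.4528 = 3.5398 kg·m².

3.54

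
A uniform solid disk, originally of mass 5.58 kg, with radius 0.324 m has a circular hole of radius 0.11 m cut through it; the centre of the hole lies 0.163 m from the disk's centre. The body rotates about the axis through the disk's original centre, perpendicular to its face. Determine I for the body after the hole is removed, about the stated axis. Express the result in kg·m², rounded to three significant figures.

Unpierced body about its centre: I₀ = (1/2)MR² = (1/2)(5.58)(0.324)² = 0.29288 kg·m².
The removed disk has mass m = M·(r/R)² = (5.58)(0.11/0.324)² = 0.64318 kg (same uniform areal density).
Its moment of inertia about the rotation axis (parallel-axis theorem): I_hole = (1/2)mr² + md² = (1/2)(0.64318)(0.11)² + (0.64318)(0.163)² = 0.02098 kg·m².
Treating the hole as negative mass, I = I₀ − I_hole = 0.29288 − 0.02098 = 0.2719 kg·m².

0.272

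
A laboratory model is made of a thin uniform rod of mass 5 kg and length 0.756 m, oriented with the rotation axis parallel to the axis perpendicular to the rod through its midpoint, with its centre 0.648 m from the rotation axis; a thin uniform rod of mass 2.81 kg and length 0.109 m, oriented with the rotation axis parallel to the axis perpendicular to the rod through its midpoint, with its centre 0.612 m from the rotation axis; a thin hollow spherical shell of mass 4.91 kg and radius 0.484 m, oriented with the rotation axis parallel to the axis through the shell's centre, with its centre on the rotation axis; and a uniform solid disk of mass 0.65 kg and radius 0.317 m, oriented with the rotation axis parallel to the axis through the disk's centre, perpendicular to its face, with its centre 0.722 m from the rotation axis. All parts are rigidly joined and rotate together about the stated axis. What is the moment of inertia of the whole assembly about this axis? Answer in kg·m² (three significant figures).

4.53

Thin rod: I_cm = (1/12)ML² = (1/12)(5)(0.756)² = 0.23814 kg·m²; centre at d = 0.648 m, so I = I_cm + Md² gives I = 0.23814 + (5)(0.648)² = 2.3377 kg·m².
Thin rod: I_cm = (1/12)ML² = (1/12)(2.81)(0.109)² = 0.0027821 kg·m²; centre at d = 0.612 m, so I = I_cm + Md² gives I = 0.0027821 + (2.81)(0.612)² = 1.0553 kg·m².
Spherical shell: I_cm = (2/3)MR² = (2/3)(4.91)(0.484)² = 0.7668 kg·m²; axis through the centre, so I = 0.7668 kg·m².
Solid disk: I_cm = (1/2)MR² = (1/2)(0.65)(0.317)² = 0.032659 kg·m²; centre at d = 0.722 m, so I = I_cm + Md² gives I = 0.032659 + (0.65)(0.722)² = 0.37149 kg·m².
Total I = 2.3377 + 1.0553 + 0.7668 + 0.37149 = 4.5312 kg·m².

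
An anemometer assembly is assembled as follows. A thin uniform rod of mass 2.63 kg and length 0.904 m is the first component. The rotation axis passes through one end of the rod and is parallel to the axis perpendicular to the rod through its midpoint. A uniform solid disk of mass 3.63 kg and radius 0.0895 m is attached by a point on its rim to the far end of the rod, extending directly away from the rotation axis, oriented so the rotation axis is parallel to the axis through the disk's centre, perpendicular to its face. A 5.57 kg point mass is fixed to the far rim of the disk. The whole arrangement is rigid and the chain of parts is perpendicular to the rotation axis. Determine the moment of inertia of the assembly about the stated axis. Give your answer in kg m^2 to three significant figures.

Thin rod: I_cm = (1/12)ML² = (1/12)(2.63)(0.904)² = 0.17911 kg m^2; centre at d = 0.452 m, so the parallel axis theorem gives I = 0.17911 + (2.63)(0.452)² = 0.71643 kg m^2.
Solid disk: I_cm = (1/2)MR² = (1/2)(3.63)(0.0895)² = 0.014539 kg m^2; centre at d = 0.452 + 0.452 + 0.0895 = 0.9935 m, so the parallel axis theorem gives I = 0.014539 + (3.63)(0.9935)² = 3.5975 kg m^2.
Point mass: I_cm = 0; centre at d = 0.452 + 0.452 + 0.0895 + 0.0895 = 1.083 m, so the parallel axis theorem gives I = 0 + (5.57)(1.083)² = 6.533 kg m^2.
Total I = 0.71643 + 3.5975 + 6.533 = 10.847 kg m^2.

10.8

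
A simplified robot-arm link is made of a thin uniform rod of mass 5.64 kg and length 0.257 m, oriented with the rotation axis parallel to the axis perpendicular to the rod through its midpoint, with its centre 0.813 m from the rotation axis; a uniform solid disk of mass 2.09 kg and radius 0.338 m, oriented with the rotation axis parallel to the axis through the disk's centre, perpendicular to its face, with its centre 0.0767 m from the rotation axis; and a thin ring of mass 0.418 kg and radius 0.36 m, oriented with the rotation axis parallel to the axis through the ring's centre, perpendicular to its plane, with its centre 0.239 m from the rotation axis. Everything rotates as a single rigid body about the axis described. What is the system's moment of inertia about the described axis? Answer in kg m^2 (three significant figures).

Thin rod: I_cm = (1/12)ML² = (1/12)(5.64)(0.257)² = 0.031043 kg m^2; centre at d = 0.813 m, so the parallel axis theorem gives I = 0.031043 + (5.64)(0.813)² = 3.7589 kg m^2.
Solid disk: I_cm = (1/2)MR² = (1/2)(2.09)(0.338)² = 0.11938 kg m^2; centre at d = 0.0767 m, so the parallel axis theorem gives I = 0.11938 + (2.09)(0.0767)² = 0.13168 kg m^2.
Thin ring: I_cm = MR² = (0.418)(0.36)² = 0.054173 kg m^2; centre at d = 0.239 m, so the parallel axis theorem gives I = 0.054173 + (0.418)(0.239)² = 0.078049 kg m^2.
Total I = 3.7589 + 0.13168 + 0.078049 = 3.9686 kg m^2.

3.97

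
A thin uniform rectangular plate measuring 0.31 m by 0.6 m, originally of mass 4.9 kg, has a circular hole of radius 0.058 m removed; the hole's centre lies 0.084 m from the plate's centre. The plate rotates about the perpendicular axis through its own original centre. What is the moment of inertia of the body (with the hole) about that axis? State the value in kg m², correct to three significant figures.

Unpierced body about its centre: I₀ = (1/12)M(a²+b²) = (1/12)(4.9)[(0.31)² + (0.6)²] = 0.18624 kg m².
The removed disk has mass m = M·πr²/(ab) = (4.9)·π(0.058)²/(0.31·0.6) = 0.27841 kg (same uniform areal density).
Its moment of inertia about the rotation axis (parallel-axis theorem): I_hole = (1/2)mr² + md² = (1/2)(0.27841)(0.058)² + (0.27841)(0.084)² = 0.0024328 kg m².
Treating the hole as negative mass, I = I₀ − I_hole = 0.18624 − 0.0024328 = 0.18381 kg m².

0.184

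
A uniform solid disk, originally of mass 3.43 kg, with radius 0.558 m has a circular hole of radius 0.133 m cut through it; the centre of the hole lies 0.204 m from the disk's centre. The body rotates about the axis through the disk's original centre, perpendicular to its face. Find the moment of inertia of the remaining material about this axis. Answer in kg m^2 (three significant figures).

Unpierced body about its centre: I₀ = (1/2)MR² = (1/2)(3.43)(0.558)² = 0.53399 kg m^2.
The removed disk has mass m = M·(r/R)² = (3.43)(0.133/0.558)² = 0.19486 kg (same uniform areal density).
Its moment of inertia about the rotation axis (parallel-axis theorem): I_hole = (1/2)mr² + md² = (1/2)(0.19486)(0.133)² + (0.19486)(0.204)² = 0.0098329 kg m^2.
Treating the hole as negative mass, I = I₀ − I_hole = 0.53399 − 0.0098329 = 0.52416 kg m^2.

0.524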